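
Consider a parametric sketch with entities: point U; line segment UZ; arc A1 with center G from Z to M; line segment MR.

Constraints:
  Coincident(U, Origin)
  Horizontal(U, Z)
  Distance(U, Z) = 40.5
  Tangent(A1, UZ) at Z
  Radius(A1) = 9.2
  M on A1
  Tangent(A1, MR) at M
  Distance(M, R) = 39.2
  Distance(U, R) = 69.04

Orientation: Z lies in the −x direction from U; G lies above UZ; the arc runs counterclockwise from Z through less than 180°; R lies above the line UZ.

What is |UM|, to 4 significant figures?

34.79

Checks: |GZ| = 9.200 ✓; |GM| = 9.200 ✓; ∠(GM, MR) = 90.00° ✓; |MR| = 39.20 ✓; |UR| = 69.04 ✓.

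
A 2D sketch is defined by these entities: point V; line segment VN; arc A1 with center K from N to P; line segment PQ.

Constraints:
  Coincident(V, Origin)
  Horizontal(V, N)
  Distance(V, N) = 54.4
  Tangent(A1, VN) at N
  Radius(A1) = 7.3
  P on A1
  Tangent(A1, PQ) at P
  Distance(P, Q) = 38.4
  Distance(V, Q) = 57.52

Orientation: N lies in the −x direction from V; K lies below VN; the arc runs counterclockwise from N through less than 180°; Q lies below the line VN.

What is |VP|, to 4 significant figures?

61.46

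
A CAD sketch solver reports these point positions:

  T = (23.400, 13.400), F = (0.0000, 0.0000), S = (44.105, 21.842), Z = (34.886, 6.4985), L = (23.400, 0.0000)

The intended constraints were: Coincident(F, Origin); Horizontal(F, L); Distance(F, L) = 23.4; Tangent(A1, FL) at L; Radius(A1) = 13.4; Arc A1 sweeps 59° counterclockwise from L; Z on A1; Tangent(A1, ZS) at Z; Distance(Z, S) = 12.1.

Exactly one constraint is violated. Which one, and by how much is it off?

Distance(Z, S) = 12.1 — off by 5.80.

F = (0.00, 0.00) ✓; F.y = 0.00, L.y = 0.00 ✓; |FL| = 23.40 ✓; ∠(TL, LF) = 90.00° ✓; |TL| = 13.40 ✓; bearing(T→Z) − bearing(T→L) = 59.00° ✓; |TZ| = 13.40 ✓; ∠(TZ, ZS) = 90.00° ✓; |ZS| = 17.90 ✗.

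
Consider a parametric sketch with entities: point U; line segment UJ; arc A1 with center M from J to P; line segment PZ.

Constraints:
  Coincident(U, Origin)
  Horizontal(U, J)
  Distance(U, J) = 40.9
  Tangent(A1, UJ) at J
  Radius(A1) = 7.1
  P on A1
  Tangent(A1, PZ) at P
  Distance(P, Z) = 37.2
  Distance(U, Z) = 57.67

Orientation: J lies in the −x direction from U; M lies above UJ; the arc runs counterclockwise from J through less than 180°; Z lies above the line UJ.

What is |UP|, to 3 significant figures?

34.7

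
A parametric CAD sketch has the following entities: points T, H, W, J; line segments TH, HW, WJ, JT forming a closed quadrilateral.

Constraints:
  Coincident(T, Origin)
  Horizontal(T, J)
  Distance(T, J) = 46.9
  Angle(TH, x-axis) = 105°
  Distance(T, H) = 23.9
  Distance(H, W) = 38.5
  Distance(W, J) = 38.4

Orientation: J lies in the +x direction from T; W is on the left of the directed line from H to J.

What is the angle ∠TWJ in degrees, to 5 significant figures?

66.566°

Checks: |HW| = 38.50 ✓; |WJ| = 38.40 ✓.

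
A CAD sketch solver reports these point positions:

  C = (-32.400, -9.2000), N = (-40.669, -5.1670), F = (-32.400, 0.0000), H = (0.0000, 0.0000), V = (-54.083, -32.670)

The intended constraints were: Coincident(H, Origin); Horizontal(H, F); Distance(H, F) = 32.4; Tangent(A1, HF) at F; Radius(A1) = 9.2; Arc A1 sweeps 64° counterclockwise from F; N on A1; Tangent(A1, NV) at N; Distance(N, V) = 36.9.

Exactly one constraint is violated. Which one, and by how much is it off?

Distance(N, V) = 36.9 — off by 6.30.

H = (0.00, 0.00) ✓; H.y = 0.00, F.y = 0.00 ✓; |HF| = 32.40 ✓; ∠(CF, FH) = 90.00° ✓; |CF| = 9.200 ✓; bearing(C→N) − bearing(C→F) = 64.00° ✓; |CN| = 9.200 ✓; ∠(CN, NV) = 90.00° ✓; |NV| = 30.60 ✗.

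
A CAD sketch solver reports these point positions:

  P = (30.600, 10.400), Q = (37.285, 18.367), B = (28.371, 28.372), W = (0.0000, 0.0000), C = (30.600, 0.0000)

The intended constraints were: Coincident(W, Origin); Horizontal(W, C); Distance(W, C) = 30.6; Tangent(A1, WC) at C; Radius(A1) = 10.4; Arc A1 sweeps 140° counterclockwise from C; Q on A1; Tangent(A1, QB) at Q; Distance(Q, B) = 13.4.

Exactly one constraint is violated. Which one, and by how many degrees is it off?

Tangent(A1, QB) at Q — off by 8.30°.

W = (0.00, 0.00) ✓; W.y = 0.00, C.y = 0.00 ✓; |WC| = 30.60 ✓; ∠(PC, CW) = 90.00° ✓; |PC| = 10.40 ✓; bearing(P→Q) − bearing(P→C) = 140.0° ✓; |PQ| = 10.40 ✓; ∠(PQ, QB) = 98.30° ✗; |QB| = 13.40 ✓.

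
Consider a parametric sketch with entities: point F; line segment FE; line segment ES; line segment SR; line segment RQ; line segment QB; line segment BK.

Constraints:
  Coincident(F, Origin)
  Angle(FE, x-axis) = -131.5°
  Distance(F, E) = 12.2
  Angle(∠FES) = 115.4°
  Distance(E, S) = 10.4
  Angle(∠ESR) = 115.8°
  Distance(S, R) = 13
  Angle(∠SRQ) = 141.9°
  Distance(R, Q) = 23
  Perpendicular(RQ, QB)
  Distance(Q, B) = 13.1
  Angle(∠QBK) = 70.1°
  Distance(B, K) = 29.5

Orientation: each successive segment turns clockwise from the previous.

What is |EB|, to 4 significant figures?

31.43

F is at the origin; FE runs at -131.5° with length 12.2, so E = (-8.084, -9.137). ∠FES = 115.4° gives ES at 163.9° from the x-axis; with |ES| = 10.4, S = (-18.08, -6.253). ∠ESR = 115.8° gives SR at 99.70° from the x-axis; with |SR| = 13.0, R = (-20.27, 6.561). ∠SRQ = 141.9° gives RQ at 61.60° from the x-axis; with |RQ| = 23.0, Q = (-9.327, 26.79). The perpendicularity gives QB at right angles to RQ, so QB runs at -28.40°; with |QB| = 13.1, B = (2.196, 20.56). Then |EB| = |B − E| = 31.43.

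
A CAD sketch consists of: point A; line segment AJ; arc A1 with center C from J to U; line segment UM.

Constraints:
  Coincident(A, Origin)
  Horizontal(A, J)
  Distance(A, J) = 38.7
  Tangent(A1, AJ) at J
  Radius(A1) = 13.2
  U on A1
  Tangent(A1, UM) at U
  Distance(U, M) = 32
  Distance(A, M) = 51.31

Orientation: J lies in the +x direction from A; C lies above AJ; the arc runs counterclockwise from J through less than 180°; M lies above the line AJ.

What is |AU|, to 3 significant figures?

53.0

Checks: |CU| = 13.20 ✓; ∠(CU, UM) = 90.00° ✓; |UM| = 32.00 ✓; |AM| = 51.31 ✓.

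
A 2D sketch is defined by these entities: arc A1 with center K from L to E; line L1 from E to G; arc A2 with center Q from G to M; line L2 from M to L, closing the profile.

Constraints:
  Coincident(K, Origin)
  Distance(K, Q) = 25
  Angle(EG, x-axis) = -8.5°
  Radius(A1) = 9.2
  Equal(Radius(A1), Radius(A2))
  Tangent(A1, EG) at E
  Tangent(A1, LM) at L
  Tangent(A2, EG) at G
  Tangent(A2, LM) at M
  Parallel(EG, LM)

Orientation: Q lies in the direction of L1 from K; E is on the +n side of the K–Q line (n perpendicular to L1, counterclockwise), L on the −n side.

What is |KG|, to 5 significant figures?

26.639

The slot axis is L1's direction at -8.5°, so u = (cos -8.5°, sin -8.5°) = (0.98902, -0.14781) and n = (−sin -8.5°, cos -8.5°) = (0.14781, 0.98902). K is at the origin and Q lies 25.0 along u from K, so Q = 25.0·u = (24.725, -3.6952). Tangency of A1 to both parallel lines with radius 9.2 puts E and L at K ± 9.2·n: E = (1.3598, 9.0989), L = (-1.3598, -9.0989). Equal radii place G and M the same way about Q: G = Q + 9.2·n = (26.085, 5.4037), M = Q − 9.2·n = (23.366, -12.794). Then |KG| = |G − K| = 26.639.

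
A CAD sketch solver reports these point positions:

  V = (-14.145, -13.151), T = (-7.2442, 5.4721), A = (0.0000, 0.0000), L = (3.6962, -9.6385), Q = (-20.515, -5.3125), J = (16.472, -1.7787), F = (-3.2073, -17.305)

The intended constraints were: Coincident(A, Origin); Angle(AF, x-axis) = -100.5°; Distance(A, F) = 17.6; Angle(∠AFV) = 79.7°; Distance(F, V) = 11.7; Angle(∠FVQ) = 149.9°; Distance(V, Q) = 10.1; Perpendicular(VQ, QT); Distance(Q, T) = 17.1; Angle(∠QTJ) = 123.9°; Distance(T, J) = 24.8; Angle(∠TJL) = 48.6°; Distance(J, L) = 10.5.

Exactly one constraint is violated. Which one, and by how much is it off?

Distance(J, L) = 10.5 — off by 4.50.

A = (0.00, 0.00) ✓; AF at -100.5° ✓; |AF| = 17.60 ✓; ∠AFV = 79.70° ✓; |FV| = 11.70 ✓; ∠FVQ = 149.9° ✓; |VQ| = 10.10 ✓; ∠(VQ, QT) = 90.00° ✓; |QT| = 17.10 ✓; ∠QTJ = 123.9° ✓; |TJ| = 24.80 ✓; ∠TJL = 48.60° ✓; |JL| = 15.00 ✗.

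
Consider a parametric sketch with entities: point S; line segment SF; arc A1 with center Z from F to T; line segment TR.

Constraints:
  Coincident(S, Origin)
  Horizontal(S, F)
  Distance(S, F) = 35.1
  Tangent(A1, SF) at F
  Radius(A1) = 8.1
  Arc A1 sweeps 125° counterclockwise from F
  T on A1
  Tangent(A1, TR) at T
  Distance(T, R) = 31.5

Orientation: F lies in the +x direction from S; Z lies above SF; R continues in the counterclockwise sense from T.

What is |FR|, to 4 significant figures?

40.21

S is at the origin; SF is horizontal with |SF| = 35.1 and F on the +x side, so F = (35.10, 0.000). Since A1 is tangent to SF there, ZF ⟂ SF, so Z = F + (0, 8.1) = (35.10, 8.100). On A1, F sits at bearing -90° from Z; a 125° counterclockwise sweep puts T at bearing 35°, so T = Z + 8.1·(cos 35°, sin 35°) = (41.74, 12.75). A1 meets TR tangentially, so ZT is at right angles to TR, so TR runs along (−sin 35°, cos 35°); with |TR| = 31.5, R = (23.67, 38.55). Then |FR| = |R − F| = 40.21.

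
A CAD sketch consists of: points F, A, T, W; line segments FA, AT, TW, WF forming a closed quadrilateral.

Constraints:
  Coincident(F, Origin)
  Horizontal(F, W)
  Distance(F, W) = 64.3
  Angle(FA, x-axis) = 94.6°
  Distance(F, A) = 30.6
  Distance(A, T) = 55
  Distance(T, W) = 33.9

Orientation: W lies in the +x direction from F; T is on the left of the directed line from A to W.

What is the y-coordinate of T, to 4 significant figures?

31.79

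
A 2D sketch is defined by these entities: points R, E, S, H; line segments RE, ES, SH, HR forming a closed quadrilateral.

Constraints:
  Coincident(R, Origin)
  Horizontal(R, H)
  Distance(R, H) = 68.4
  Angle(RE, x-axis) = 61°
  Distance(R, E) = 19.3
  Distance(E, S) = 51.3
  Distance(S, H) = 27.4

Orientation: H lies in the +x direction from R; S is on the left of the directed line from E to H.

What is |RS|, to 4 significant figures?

65.25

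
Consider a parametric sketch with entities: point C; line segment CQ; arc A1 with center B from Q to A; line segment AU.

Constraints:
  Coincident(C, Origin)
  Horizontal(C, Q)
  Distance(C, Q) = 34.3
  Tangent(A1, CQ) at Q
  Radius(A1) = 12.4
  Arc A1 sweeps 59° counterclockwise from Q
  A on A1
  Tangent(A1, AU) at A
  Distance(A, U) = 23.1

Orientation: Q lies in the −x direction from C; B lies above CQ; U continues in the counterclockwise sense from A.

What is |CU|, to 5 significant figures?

28.372

C is at the origin; CQ is horizontal with |CQ| = 34.3 and Q on the −x side, so Q = (-34.300, 0.0000). A1 meets CQ tangentially, so BQ is at right angles to CQ, so B = Q + (0, 12.4) = (-34.300, 12.400). On A1, Q sits at bearing -90° from B; a 59° counterclockwise sweep puts A at bearing -31°, so A = B + 12.4·(cos -31°, sin -31°) = (-23.671, 6.0135). Since A1 is tangent to AU there, BA ⟂ AU, so AU runs along (−sin -31°, cos -31°); with |AU| = 23.1, U = (-11.774, 25.814). Then |CU| = |U − C| = 28.372.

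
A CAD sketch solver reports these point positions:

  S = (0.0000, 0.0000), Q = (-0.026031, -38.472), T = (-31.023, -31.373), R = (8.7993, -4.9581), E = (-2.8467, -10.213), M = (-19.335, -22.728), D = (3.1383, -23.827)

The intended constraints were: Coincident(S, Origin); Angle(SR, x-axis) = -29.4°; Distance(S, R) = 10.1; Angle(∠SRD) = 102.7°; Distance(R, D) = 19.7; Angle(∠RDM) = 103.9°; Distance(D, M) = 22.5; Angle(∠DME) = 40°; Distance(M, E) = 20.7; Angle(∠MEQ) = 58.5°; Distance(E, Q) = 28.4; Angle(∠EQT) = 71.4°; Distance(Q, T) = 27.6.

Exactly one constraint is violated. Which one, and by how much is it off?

Distance(Q, T) = 27.6 — off by 4.20.

S = (0.00, 0.00) ✓; SR at -29.40° ✓; |SR| = 10.10 ✓; ∠SRD = 102.7° ✓; |RD| = 19.70 ✓; ∠RDM = 103.9° ✓; |DM| = 22.50 ✓; ∠DME = 40.00° ✓; |ME| = 20.70 ✓; ∠MEQ = 58.50° ✓; |EQ| = 28.40 ✓; ∠EQT = 71.40° ✓; |QT| = 31.80 ✗.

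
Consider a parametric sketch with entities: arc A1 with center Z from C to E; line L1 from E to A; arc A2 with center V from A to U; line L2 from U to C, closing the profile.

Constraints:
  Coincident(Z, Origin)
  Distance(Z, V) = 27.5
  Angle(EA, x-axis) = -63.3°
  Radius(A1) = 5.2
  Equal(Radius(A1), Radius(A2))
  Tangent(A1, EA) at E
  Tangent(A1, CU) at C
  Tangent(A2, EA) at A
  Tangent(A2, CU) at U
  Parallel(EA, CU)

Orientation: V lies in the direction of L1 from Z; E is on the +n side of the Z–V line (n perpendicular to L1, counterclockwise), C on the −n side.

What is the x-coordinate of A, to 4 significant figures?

17.00

The slot axis is L1's direction at -63.3°, so u = (cos -63.3°, sin -63.3°) = (0.4493, -0.8934) and n = (−sin -63.3°, cos -63.3°) = (0.8934, 0.4493). Z is at the origin and V lies 27.5 along u from Z, so V = 27.5·u = (12.36, -24.57). Tangency of A1 to both parallel lines with radius 5.2 puts E and C at Z ± 5.2·n: E = (4.646, 2.336), C = (-4.646, -2.336). Equal radii place A and U the same way about V: A = V + 5.2·n = (17.00, -22.23), U = V − 5.2·n = (7.711, -26.90). So A.x = 17.00.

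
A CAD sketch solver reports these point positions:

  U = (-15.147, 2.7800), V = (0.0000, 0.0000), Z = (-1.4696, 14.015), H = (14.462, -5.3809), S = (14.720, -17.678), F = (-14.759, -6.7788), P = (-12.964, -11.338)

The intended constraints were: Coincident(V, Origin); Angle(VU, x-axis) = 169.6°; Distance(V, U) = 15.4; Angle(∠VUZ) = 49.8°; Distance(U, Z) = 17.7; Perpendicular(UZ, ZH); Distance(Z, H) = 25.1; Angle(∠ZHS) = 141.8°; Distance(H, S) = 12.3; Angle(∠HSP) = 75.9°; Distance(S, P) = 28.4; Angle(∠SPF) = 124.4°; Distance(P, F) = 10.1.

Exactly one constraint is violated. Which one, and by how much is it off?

Distance(P, F) = 10.1 — off by 5.20.

V = (0.00, 0.00) ✓; VU at 169.6° ✓; |VU| = 15.40 ✓; ∠VUZ = 49.80° ✓; |UZ| = 17.70 ✓; ∠(UZ, ZH) = 90.00° ✓; |ZH| = 25.10 ✓; ∠ZHS = 141.8° ✓; |HS| = 12.30 ✓; ∠HSP = 75.90° ✓; |SP| = 28.40 ✓; ∠SPF = 124.4° ✓; |PF| = 4.900 ✗.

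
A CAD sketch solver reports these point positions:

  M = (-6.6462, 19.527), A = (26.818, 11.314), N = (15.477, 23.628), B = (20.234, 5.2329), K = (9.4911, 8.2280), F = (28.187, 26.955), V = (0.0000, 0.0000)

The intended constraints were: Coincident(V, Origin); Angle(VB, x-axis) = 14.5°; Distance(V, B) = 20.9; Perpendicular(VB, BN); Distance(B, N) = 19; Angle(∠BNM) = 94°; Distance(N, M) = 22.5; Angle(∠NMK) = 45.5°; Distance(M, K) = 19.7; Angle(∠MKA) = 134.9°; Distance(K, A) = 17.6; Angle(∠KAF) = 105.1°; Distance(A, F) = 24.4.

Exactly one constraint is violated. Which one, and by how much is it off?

Distance(A, F) = 24.4 — off by 8.70.

V = (0.00, 0.00) ✓; VB at 14.50° ✓; |VB| = 20.90 ✓; ∠(VB, BN) = 90.00° ✓; |BN| = 19.00 ✓; ∠BNM = 94.00° ✓; |NM| = 22.50 ✓; ∠NMK = 45.50° ✓; |MK| = 19.70 ✓; ∠MKA = 134.9° ✓; |KA| = 17.60 ✓; ∠KAF = 105.1° ✓; |AF| = 15.70 ✗.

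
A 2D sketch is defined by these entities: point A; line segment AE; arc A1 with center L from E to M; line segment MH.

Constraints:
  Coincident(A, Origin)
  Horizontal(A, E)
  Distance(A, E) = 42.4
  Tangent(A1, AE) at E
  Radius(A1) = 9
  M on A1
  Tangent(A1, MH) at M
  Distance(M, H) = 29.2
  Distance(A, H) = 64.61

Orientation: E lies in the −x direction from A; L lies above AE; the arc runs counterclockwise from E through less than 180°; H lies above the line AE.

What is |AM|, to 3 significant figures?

37.9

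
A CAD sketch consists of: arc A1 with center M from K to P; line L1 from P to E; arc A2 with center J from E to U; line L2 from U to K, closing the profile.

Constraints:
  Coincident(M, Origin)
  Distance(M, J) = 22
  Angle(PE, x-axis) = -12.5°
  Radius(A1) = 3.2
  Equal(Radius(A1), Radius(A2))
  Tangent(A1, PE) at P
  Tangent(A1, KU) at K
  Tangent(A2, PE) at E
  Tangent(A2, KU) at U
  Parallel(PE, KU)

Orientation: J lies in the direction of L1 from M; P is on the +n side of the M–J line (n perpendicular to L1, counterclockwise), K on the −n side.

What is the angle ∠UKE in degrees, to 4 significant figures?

16.22°

The slot axis is L1's direction at -12.5°, so u = (cos -12.5°, sin -12.5°) = (0.9763, -0.2164) and n = (−sin -12.5°, cos -12.5°) = (0.2164, 0.9763). M is at the origin and J lies 22.0 along u from M, so J = 22.0·u = (21.48, -4.762). Tangency of A1 to both parallel lines with radius 3.2 puts P and K at M ± 3.2·n: P = (0.6926, 3.124), K = (-0.6926, -3.124). Equal radii place E and U the same way about J: E = J + 3.2·n = (22.17, -1.638), U = J − 3.2·n = (20.79, -7.886). Then cos ∠UKE = KU·KE / (|KU||KE|), giving 16.22°.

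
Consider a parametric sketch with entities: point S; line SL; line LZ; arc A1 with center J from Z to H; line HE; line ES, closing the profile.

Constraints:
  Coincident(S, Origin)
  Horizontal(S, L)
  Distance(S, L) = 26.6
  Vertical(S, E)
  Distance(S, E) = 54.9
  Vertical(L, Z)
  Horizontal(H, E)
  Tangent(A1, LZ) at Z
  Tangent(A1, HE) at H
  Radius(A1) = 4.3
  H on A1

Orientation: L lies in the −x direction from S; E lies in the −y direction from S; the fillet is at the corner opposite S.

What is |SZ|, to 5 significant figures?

57.166

S is at the origin; S and L share the same y with |SL| = 26.6 and L on the −x side, so L = (-26.600, 0.0000). S and E share the same x with |SE| = 54.9 and E on the −y side, so E = (0.0000, -54.900). The virtual corner opposite S is at (-26.600, -54.900). A1 meets LZ tangentially, so JZ is at right angles to LZ and tangency of A1 to HE means the radius JH is perpendicular to HE, with radius 4.3, so the center J sits 4.3 in from both sides at J = (-22.300, -50.600). That places the tangent points at Z = (-26.600, -50.600) on LZ and H = (-22.300, -54.900) on HE. Then |SZ| = |Z − S| = 57.166.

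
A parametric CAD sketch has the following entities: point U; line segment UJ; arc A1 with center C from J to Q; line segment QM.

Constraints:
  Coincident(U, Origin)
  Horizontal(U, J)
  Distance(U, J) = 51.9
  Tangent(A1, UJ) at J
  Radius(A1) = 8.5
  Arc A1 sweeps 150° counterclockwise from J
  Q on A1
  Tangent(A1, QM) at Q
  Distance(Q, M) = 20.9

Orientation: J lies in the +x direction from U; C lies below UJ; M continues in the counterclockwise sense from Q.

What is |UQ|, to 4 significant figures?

50.22

U is at the origin; U and J share the same y with |UJ| = 51.9 and J on the +x side, so J = (51.90, 0.000). Since A1 is tangent to UJ there, CJ ⟂ UJ, so C = J + (0, -8.5) = (51.90, -8.500). On A1, J sits at bearing 90° from C; a 150° counterclockwise sweep puts Q at bearing 240°, so Q = C + 8.5·(cos 240°, sin 240°) = (47.65, -15.86). Then |UQ| = |Q − U| = 50.22.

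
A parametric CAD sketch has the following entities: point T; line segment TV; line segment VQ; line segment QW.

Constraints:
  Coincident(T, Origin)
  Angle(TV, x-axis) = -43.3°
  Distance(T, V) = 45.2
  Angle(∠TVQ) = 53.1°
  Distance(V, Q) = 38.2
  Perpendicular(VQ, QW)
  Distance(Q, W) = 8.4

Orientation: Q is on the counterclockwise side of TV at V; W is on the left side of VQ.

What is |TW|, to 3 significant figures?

29.9

T is at the origin; TV runs at -43.3° with length 45.2, so V = 45.2·(cos -43.3°, sin -43.3°) = (32.9, -31.0). ∠TVQ = 53.1°, so VQ runs at -43.3° + (180° − 53.1°) = 83.6° from the x-axis; with |VQ| = 38.2, Q = V + 38.2·(cos 83.6°, sin 83.6°) = (37.2, 6.96). VQ is perpendicular to QW; with |QW| = 8.4 on the left of VQ, W = Q + 8.4·(-0.994, 0.111) = (28.8, 7.90). Then |TW| = |W − T| = 29.9.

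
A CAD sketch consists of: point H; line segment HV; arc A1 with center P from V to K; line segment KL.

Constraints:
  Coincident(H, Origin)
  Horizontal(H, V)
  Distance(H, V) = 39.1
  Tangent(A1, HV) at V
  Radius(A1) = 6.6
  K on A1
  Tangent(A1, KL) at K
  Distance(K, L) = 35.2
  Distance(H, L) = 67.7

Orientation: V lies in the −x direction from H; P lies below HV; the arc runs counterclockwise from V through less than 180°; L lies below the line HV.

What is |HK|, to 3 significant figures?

45.6

Checks: |PK| = 6.600 ✓; ∠(PK, KL) = 90.00° ✓; |KL| = 35.20 ✓; |HL| = 67.70 ✓.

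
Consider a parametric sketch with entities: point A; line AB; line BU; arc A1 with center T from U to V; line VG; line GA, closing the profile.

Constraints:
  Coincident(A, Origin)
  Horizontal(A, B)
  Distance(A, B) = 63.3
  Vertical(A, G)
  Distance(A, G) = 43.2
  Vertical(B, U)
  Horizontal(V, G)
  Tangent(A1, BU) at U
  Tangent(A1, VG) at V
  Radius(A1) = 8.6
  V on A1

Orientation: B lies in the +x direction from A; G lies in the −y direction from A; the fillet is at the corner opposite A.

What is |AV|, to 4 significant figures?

69.70

A is at the origin; A and B share the same y with |AB| = 63.3 and B on the +x side, so B = (63.30, 0.000). A and G share the same x with |AG| = 43.2 and G on the −y side, so G = (0.000, -43.20). The virtual corner opposite A is at (63.30, -43.20). A1 meets BU tangentially, so TU is at right angles to BU and tangency of A1 to VG means the radius TV is perpendicular to VG, with radius 8.6, so the center T sits 8.6 in from both sides at T = (54.70, -34.60). That places the tangent points at U = (63.30, -34.60) on BU and V = (54.70, -43.20) on VG. Then |AV| = |V − A| = 69.70.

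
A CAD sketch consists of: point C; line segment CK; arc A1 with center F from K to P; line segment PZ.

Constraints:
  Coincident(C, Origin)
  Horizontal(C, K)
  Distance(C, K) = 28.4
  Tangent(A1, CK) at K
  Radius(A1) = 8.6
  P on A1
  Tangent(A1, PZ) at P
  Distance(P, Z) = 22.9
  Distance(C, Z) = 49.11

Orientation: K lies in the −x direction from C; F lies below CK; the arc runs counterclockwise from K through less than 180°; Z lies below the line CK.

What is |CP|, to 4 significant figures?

37.89

C is at the origin; CK is horizontal with |CK| = 28.4 and K on the −x side, so K = (-28.40, 0.000). A1 meets CK tangentially, so FK is at right angles to CK, so F = K + (0, -8.6) = (-28.40, -8.600). Since FP ⟂ PZ (tangency), |FZ| = √(8.6² + 22.9²) = 24.46 regardless of where P sits on A1. So Z lies on both circle(C, 49.11) and circle(F, 24.46); the below-CK intersection is Z = (-38.01, -31.09). P is the foot of the tangent from Z: P = (-36.99, -8.216).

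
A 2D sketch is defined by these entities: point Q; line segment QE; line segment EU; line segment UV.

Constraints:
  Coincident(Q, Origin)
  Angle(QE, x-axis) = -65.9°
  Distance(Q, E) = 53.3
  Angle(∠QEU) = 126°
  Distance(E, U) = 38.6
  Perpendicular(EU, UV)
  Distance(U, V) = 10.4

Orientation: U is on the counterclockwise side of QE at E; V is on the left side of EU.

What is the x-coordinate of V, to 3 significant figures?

61.7

Q is at the origin; QE runs at -65.9° with length 53.3, so E = 53.3·(cos -65.9°, sin -65.9°) = (21.8, -48.7). ∠QEU = 126.0°, so EU runs at -65.9° + (180° − 126.0°) = -11.9° from the x-axis; with |EU| = 38.6, U = E + 38.6·(cos -11.9°, sin -11.9°) = (59.5, -56.6). EU ⟂ UV; with |UV| = 10.4 on the left of EU, V = U + 10.4·(0.206, 0.979) = (61.7, -46.4). So V.x = 61.7.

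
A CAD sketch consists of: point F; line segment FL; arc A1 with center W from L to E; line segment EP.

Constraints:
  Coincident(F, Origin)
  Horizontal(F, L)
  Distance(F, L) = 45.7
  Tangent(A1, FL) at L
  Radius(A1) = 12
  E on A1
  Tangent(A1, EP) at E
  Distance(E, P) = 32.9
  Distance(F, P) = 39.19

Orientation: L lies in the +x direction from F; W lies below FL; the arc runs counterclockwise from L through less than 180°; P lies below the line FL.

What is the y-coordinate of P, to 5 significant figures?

-34.398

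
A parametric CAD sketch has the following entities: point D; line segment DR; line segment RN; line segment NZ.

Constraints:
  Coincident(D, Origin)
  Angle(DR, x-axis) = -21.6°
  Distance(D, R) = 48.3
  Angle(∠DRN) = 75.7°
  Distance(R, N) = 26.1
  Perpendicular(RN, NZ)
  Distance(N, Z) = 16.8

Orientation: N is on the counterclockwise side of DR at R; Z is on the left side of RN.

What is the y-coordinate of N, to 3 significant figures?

8.11

D is at the origin; DR runs at -21.6° with length 48.3, so R = 48.3·(cos -21.6°, sin -21.6°) = (44.9, -17.8). ∠DRN = 75.7°, so RN runs at -21.6° + (180° − 75.7°) = 82.7° from the x-axis; with |RN| = 26.1, N = R + 26.1·(cos 82.7°, sin 82.7°) = (48.2, 8.11). So N.y = 8.11.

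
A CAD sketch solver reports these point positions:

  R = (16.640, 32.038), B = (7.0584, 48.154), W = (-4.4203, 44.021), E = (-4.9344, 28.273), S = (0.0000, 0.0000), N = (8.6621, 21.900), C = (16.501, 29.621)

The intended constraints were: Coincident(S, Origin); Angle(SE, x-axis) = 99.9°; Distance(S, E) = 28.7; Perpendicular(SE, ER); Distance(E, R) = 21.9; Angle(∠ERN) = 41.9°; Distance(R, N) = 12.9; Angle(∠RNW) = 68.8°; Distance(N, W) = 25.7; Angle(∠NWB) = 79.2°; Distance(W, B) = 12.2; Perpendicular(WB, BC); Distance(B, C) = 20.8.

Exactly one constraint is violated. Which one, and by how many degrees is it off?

Perpendicular(WB, BC) — off by 7.20°.

S = (0.00, 0.00) ✓; SE at 99.90° ✓; |SE| = 28.70 ✓; ∠(SE, ER) = 90.00° ✓; |ER| = 21.90 ✓; ∠ERN = 41.90° ✓; |RN| = 12.90 ✓; ∠RNW = 68.80° ✓; |NW| = 25.70 ✓; ∠NWB = 79.20° ✓; |WB| = 12.20 ✓; ∠(WB, BC) = 82.80° ✗; |BC| = 20.80 ✓.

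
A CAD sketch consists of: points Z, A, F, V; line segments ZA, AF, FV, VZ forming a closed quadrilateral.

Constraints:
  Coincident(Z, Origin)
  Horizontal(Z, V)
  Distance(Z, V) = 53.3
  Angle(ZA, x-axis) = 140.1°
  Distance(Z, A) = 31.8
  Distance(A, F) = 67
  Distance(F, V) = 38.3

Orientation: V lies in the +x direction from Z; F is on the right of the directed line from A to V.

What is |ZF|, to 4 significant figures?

35.29

Checks: |AF| = 67.00 ✓; |FV| = 38.30 ✓.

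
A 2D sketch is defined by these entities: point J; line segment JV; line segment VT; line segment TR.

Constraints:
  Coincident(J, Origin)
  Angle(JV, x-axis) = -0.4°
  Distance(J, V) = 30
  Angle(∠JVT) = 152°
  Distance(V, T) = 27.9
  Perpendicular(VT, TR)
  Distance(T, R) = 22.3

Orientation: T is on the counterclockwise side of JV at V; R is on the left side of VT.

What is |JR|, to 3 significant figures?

55.0

J is at the origin; JV runs at -0.4° with length 30.0, so V = 30.0·(cos -0.4°, sin -0.4°) = (30.0, -0.209). ∠JVT = 152.0°, so VT runs at -0.4° + (180° − 152.0°) = 27.6° from the x-axis; with |VT| = 27.9, T = V + 27.9·(cos 27.6°, sin 27.6°) = (54.7, 12.7). VT ⟂ TR; with |TR| = 22.3 on the left of VT, R = T + 22.3·(-0.463, 0.886) = (44.4, 32.5). Then |JR| = |R − J| = 55.0.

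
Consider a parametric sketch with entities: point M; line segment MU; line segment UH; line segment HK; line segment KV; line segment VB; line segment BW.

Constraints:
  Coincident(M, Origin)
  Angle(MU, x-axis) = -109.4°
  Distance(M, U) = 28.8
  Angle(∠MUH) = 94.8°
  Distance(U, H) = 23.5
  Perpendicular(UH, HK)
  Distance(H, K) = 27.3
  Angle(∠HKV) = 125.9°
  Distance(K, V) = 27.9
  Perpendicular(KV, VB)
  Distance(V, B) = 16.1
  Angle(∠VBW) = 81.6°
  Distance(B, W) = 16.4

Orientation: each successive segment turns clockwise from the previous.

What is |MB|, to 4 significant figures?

6.424

∠HKV = 125.9° gives KV at 21.30° from the x-axis; with |KV| = 27.9, V = (0.5683, 15.31). KV ⟂ VB, so VB runs at -68.70°; with |VB| = 16.1, B = (6.417, 0.3118). Then |MB| = |B − M| = 6.424.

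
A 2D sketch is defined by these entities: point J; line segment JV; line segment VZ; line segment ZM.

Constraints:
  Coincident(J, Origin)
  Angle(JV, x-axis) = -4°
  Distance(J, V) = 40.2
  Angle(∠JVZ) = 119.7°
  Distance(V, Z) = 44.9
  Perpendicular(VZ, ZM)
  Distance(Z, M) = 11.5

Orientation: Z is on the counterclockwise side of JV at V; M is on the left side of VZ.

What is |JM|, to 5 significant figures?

68.918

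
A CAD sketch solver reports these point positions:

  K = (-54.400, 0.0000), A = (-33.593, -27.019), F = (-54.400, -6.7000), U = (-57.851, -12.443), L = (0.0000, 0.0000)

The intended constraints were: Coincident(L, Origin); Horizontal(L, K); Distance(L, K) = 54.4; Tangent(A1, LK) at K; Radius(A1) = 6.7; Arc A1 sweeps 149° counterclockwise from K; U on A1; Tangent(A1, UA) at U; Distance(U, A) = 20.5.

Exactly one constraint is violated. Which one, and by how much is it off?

Distance(U, A) = 20.5 — off by 7.80.

L = (0.00, 0.00) ✓; L.y = 0.00, K.y = 0.00 ✓; |LK| = 54.40 ✓; ∠(FK, KL) = 90.00° ✓; |FK| = 6.700 ✓; bearing(F→U) − bearing(F→K) = 149.0° ✓; |FU| = 6.700 ✓; ∠(FU, UA) = 90.00° ✓; |UA| = 28.30 ✗.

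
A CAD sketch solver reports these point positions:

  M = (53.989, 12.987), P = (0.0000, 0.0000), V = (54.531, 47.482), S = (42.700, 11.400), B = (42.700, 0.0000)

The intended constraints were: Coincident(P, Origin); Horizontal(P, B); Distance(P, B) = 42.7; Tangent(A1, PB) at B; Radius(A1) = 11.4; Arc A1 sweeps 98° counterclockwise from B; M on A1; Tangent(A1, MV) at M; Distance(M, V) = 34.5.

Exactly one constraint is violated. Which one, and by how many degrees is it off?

Tangent(A1, MV) at M — off by 8.90°.

P = (0.00, 0.00) ✓; P.y = 0.00, B.y = 0.00 ✓; |PB| = 42.70 ✓; ∠(SB, BP) = 90.00° ✓; |SB| = 11.40 ✓; bearing(S→M) − bearing(S→B) = 98.00° ✓; |SM| = 11.40 ✓; ∠(SM, MV) = 98.90° ✗; |MV| = 34.50 ✓.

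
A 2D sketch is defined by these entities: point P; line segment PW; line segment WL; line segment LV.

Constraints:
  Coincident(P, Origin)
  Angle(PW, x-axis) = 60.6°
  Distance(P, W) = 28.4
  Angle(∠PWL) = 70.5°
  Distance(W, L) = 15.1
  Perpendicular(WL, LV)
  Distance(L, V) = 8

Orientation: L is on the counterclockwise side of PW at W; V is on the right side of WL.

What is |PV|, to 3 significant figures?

35.2

∠PWL = 70.5°, so WL runs at 60.6° + (180° − 70.5°) = 170° from the x-axis; with |WL| = 15.1, L = W + 15.1·(cos 170°, sin 170°) = (-0.933, 27.3). The perpendicularity gives LV at right angles to WL; with |LV| = 8.0 on the right of WL, V = L + 8.0·(0.172, 0.985) = (0.442, 35.2). Then |PV| = |V − P| = 35.2.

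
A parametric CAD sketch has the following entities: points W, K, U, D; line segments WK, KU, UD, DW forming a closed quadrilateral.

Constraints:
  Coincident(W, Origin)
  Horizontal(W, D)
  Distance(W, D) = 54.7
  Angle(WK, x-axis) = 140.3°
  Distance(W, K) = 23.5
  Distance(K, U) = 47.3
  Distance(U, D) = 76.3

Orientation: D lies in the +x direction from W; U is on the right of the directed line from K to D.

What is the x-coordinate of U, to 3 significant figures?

-14.5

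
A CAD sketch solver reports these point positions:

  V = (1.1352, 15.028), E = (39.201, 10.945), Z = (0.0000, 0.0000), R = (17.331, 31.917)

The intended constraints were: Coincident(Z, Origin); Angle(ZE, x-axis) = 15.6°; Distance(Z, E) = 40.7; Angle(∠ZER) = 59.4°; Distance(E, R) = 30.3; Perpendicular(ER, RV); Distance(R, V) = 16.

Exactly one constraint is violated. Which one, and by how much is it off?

Distance(R, V) = 16 — off by 7.40.

Z = (0.00, 0.00) ✓; ZE at 15.60° ✓; |ZE| = 40.70 ✓; ∠ZER = 59.40° ✓; |ER| = 30.30 ✓; ∠(ER, RV) = 90.00° ✓; |RV| = 23.40 ✗.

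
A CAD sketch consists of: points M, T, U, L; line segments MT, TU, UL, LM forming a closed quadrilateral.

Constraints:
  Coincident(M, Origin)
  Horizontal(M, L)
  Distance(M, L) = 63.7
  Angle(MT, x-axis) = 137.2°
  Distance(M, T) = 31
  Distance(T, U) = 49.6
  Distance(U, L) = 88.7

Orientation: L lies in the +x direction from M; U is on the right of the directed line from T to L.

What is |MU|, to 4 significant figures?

34.97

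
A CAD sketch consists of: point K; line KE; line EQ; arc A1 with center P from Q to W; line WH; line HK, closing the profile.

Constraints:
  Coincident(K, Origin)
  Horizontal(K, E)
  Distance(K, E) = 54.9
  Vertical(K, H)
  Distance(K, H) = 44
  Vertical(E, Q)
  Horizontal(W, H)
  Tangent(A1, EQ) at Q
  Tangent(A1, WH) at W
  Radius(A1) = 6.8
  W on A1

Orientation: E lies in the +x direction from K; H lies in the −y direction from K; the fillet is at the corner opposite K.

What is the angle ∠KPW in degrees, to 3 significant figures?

128°

The virtual corner opposite K is at (54.9, -44.0). The tangent condition forces PQ to be normal to EQ and A1 meets WH tangentially, so PW is at right angles to WH, with radius 6.8, so the center P sits 6.8 in from both sides at P = (48.1, -37.2). That places the tangent points at Q = (54.9, -37.2) on EQ and W = (48.1, -44.0) on WH. Then cos ∠KPW = PK·PW / (|PK||PW|), giving 128°.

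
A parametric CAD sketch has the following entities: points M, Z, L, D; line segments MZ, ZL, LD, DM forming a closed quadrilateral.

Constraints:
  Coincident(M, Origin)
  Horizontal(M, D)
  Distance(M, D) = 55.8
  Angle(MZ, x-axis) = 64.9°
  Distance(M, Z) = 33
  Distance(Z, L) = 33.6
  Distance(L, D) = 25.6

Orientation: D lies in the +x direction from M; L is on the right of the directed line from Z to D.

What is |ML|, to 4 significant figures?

30.21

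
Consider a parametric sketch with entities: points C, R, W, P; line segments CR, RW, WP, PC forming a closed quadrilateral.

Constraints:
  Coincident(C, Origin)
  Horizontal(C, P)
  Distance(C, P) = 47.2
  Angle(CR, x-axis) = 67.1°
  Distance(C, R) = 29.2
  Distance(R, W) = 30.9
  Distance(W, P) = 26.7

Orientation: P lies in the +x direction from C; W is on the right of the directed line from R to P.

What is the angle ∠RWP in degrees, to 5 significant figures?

101.90°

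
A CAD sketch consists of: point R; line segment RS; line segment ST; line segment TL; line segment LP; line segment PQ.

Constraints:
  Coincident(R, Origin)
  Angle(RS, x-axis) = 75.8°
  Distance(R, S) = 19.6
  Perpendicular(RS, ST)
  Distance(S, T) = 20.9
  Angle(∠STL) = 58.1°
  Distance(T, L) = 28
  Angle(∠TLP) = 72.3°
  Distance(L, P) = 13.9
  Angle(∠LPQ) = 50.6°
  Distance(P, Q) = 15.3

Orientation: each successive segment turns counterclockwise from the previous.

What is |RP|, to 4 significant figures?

7.041

R is at the origin; RS runs at 75.8° with length 19.6, so S = (4.808, 19.00). The perpendicularity gives ST at right angles to RS, so ST runs at 165.8°; with |ST| = 20.9, T = (-15.45, 24.13). ∠STL = 58.1° gives TL at -72.30° from the x-axis; with |TL| = 28.0, L = (-6.940, -2.546). ∠TLP = 72.3° gives LP at 35.40° from the x-axis; with |LP| = 13.9, P = (4.390, 5.506). Then |RP| = |P − R| = 7.041.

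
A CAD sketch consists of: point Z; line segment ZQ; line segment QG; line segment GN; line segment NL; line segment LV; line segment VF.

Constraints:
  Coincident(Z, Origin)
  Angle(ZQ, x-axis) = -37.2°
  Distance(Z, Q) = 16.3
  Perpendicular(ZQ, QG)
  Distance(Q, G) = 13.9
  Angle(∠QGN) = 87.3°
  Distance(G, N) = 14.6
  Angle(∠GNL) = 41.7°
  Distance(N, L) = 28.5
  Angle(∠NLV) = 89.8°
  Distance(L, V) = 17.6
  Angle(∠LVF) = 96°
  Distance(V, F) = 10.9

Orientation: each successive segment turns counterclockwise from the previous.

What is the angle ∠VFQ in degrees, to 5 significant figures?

78.275°

Z is at the origin; ZQ runs at -37.2° with length 16.3, so Q = (12.983, -9.8550). ZQ ⟂ QG, so QG runs at 52.800°; with |QG| = 13.9, G = (21.387, 1.2168). ∠QGN = 87.3° gives GN at 145.50° from the x-axis; with |GN| = 14.6, N = (9.3551, 9.4863). ∠GNL = 41.7° gives NL at -76.200° from the x-axis; with |NL| = 28.5, L = (16.153, -18.191). ∠NLV = 89.8° gives LV at 14.000° from the x-axis; with |LV| = 17.6, V = (33.231, -13.933). ∠LVF = 96.0° gives VF at 98.000° from the x-axis; with |VF| = 10.9, F = (31.714, -3.1392). Then cos ∠VFQ = FV·FQ / (|FV||FQ|), giving 78.275°.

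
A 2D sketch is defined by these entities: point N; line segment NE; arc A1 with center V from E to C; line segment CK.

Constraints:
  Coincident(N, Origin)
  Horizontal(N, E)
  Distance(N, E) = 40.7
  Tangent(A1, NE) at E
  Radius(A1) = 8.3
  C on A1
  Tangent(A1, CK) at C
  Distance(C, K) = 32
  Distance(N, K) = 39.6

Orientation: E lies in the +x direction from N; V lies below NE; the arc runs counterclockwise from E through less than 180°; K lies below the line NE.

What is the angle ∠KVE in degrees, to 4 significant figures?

141.4°

N is at the origin; N and E share the same y with |NE| = 40.7 and E on the +x side, so E = (40.70, 0.000). Since A1 is tangent to NE there, VE ⟂ NE, so V = E + (0, -8.3) = (40.70, -8.300). Since VC ⟂ CK (tangency), |VK| = √(8.3² + 32.0²) = 33.06 regardless of where C sits on A1. So K lies on both circle(N, 39.6) and circle(V, 33.06); the below-NE intersection is K = (20.07, -34.14). C is the foot of the tangent from K: C = (33.12, -4.916).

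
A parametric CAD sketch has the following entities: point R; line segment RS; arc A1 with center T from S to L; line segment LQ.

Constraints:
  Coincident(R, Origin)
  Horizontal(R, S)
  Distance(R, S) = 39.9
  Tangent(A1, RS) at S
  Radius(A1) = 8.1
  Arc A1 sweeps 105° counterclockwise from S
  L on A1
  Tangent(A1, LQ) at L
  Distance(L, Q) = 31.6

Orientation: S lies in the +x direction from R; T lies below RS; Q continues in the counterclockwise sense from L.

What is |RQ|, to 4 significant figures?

57.26

R is at the origin; R and S share the same y with |RS| = 39.9 and S on the +x side, so S = (39.90, 0.000). Tangency of A1 to RS means the radius TS is perpendicular to RS, so T = S + (0, -8.1) = (39.90, -8.100). On A1, S sits at bearing 90° from T; a 105° counterclockwise sweep puts L at bearing 195°, so L = T + 8.1·(cos 195°, sin 195°) = (32.08, -10.20). Since A1 is tangent to LQ there, TL ⟂ LQ, so LQ runs along (−sin 195°, cos 195°); with |LQ| = 31.6, Q = (40.25, -40.72). Then |RQ| = |Q − R| = 57.26.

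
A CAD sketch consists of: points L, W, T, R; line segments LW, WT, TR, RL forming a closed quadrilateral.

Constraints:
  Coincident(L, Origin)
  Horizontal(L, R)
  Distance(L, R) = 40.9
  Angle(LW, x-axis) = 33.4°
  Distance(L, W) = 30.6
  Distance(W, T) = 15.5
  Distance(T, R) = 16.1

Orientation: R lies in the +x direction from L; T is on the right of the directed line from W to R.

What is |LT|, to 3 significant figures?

24.9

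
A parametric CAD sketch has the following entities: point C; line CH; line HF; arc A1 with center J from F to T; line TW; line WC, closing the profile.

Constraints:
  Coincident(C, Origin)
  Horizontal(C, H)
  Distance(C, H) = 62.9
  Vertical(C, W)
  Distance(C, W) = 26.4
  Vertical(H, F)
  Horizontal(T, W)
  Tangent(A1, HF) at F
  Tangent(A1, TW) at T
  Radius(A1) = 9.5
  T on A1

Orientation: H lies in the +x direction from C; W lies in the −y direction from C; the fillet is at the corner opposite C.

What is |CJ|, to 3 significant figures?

56.0

C and W share the same x with |CW| = 26.4 and W on the −y side, so W = (0.00, -26.4). The virtual corner opposite C is at (62.9, -26.4). The tangent condition forces JF to be normal to HF and since A1 is tangent to TW there, JT ⟂ TW, with radius 9.5, so the center J sits 9.5 in from both sides at J = (53.4, -16.9). Then |CJ| = |J − C| = 56.0.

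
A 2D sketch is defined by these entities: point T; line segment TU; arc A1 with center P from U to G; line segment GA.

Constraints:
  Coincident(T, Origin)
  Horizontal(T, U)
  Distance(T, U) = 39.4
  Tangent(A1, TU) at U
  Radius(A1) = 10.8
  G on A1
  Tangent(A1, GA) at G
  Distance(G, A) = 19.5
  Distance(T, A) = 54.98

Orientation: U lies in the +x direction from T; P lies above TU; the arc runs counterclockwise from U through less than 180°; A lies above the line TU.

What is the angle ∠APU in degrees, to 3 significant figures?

167°

Checks: ∠(PU, UT) = 90.00° ✓; |PU| = 10.80 ✓; |PG| = 10.80 ✓; ∠(PG, GA) = 90.00° ✓; |GA| = 19.50 ✓; |TA| = 54.98 ✓.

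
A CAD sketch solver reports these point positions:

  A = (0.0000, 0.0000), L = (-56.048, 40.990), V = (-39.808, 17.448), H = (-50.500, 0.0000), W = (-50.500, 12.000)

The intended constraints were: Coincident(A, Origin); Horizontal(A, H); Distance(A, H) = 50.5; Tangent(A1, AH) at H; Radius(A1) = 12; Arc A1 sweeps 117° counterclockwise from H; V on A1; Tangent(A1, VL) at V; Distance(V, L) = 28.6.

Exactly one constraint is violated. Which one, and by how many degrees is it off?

Tangent(A1, VL) at V — off by 7.60°.

A = (0.00, 0.00) ✓; A.y = 0.00, H.y = 0.00 ✓; |AH| = 50.50 ✓; ∠(WH, HA) = 90.00° ✓; |WH| = 12.00 ✓; bearing(W→V) − bearing(W→H) = 117.0° ✓; |WV| = 12.00 ✓; ∠(WV, VL) = 82.40° ✗; |VL| = 28.60 ✓.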